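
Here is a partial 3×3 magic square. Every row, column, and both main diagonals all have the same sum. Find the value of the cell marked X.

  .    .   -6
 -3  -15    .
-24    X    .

-9

Anti-diagonal is complete and sums to -45; that is the magic constant.
Row 2 needs -45; the known cells sum to -18, so (2,3) = -27.
Column 1 needs -45; the known cells sum to -27, so (1,1) = -18.
Using column 3: -6 + (-27) + ? → (3,3) = -45 − (-33) = -12.
From row 1, -45 − (-18 + (-6)) gives (1,2) = -21.
Using row 3: -24 + (-12) + ? → (3,2) = -45 − (-36) = -9.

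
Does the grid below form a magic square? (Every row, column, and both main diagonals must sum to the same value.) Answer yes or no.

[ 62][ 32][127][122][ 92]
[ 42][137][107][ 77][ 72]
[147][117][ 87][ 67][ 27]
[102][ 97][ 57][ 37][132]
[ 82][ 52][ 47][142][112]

No — main diagonal sums to 435 but row 4 sums to 425.

Row 1: 62 + 32 + 127 + 122 + 92 = 435.
Row 2: 42 + 137 + 107 + 77 + 72 = 435.
Row 3: 147 + 117 + 87 + 67 + 27 = 445.
Row 4: 102 + 97 + 57 + 37 + 132 = 425.
Row 5: 82 + 52 + 47 + 142 + 112 = 435.
Column 1: 62 + 42 + 147 + 102 + 82 = 435.
Column 2: 32 + 137 + 117 + 97 + 52 = 435.
Column 3: 127 + 107 + 87 + 57 + 47 = 425.
Column 4: 122 + 77 + 67 + 37 + 142 = 445.
Column 5: 92 + 72 + 27 + 132 + 112 = 435.
Main diagonal: 62 + 137 + 87 + 37 + 112 = 435.
Anti-diagonal: 92 + 77 + 87 + 97 + 82 = 435.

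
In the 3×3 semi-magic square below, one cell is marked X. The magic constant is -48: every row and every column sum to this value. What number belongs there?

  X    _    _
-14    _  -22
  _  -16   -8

From row 2, -48 − (-14 + (-22)) gives (2,2) = -12.
The remaining cell in row 3 is (3,1) = -48 − (-24) = -24.
Column 1: -14 + (-24) + ? = -48, so (1,1) = -10.

-10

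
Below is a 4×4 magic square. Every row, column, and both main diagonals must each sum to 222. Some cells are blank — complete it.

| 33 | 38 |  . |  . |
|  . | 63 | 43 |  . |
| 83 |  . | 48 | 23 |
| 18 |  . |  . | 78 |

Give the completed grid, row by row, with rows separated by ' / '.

The remaining cell in row 3 is (3,2) = 222 − 154 = 68.
Column 1 needs 222; the known cells sum to 134, so (2,1) = 88.
Column 2 must total 222; the given cells sum to 169, so (4,2) = 53.
Anti-diagonal: 43 + 68 + 18 + ? = 222, so (1,4) = 93.
From row 1, 222 − (33 + 38 + 93) gives (1,3) = 58.
From row 2, 222 − (88 + 63 + 43) gives (2,4) = 28.
Row 4 needs 222; the known cells sum to 149, so (4,3) = 73.

33 38 58 93 / 88 63 43 28 / 83 68 48 23 / 18 53 73 78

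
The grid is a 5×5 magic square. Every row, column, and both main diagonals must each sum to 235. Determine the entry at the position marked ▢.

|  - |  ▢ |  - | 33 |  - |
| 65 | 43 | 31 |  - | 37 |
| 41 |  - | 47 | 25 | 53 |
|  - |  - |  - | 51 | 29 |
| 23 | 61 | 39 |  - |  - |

27

Using row 2: 65 + 43 + 31 + 37 + ? → (2,4) = 235 − 176 = 59.
Row 3: 41 + 47 + 25 + 53 + ? = 235, so (3,2) = 69.
Using column 4: 33 + 59 + 25 + 51 + ? → (5,4) = 235 − 168 = 67.
Row 5: 23 + 61 + 39 + 67 + ? = 235, so (5,5) = 45.
Column 5 needs 235; the known cells sum to 164, so (1,5) = 71.
Using main diagonal: 43 + 47 + 51 + 45 + ? → (1,1) = 235 − 186 = 49.
From anti-diagonal, 235 − (71 + 59 + 47 + 23) gives (4,2) = 35.
Column 1: 49 + 65 + 41 + 23 + ? = 235, so (4,1) = 57.
From column 2, 235 − (43 + 69 + 35 + 61) gives (1,2) = 27.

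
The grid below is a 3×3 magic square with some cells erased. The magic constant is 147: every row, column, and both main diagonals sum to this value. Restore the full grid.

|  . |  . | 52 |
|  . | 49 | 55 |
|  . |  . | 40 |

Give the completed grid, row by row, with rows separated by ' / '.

58 37 52 / 43 49 55 / 46 61 40

The remaining cell in row 2 is (2,1) = 147 − 104 = 43.
From main diagonal, 147 − (49 + 40) gives (1,1) = 58.
The remaining cell in anti-diagonal is (3,1) = 147 − 101 = 46.
Using row 1: 58 + 52 + ? → (1,2) = 147 − 110 = 37.
Using row 3: 46 + 40 + ? → (3,2) = 147 − 86 = 61.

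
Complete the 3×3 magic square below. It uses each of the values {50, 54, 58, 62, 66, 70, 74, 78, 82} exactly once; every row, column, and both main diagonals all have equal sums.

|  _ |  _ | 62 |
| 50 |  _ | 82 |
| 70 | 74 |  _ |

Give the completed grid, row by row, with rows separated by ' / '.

The 9 entries sum to 594, so each line sums to 594/3 = 198.
Row 2 must total 198; the given cells sum to 132, so (2,2) = 66.
Using row 3: 70 + 74 + ? → (3,3) = 198 − 144 = 54.
Using column 1: 50 + 70 + ? → (1,1) = 198 − 120 = 78.
Column 2 needs 198; the known cells sum to 140, so (1,2) = 58.

78 58 62 / 50 66 82 / 70 74 54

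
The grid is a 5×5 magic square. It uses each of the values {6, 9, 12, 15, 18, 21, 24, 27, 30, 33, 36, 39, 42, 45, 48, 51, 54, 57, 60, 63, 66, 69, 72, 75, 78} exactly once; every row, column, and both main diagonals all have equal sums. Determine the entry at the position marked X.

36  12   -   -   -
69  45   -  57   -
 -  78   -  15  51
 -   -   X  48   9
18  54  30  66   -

The 25 entries sum to 1050, so each line sums to 1050/5 = 210.
Row 5 must total 210; the given cells sum to 168, so (5,5) = 42.
Column 2 must total 210; the given cells sum to 189, so (4,2) = 21.
Column 4 needs 210; the known cells sum to 186, so (1,4) = 24.
The remaining cell in main diagonal is (3,3) = 210 − 171 = 39.
The remaining cell in anti-diagonal is (1,5) = 210 − 135 = 75.
Row 1 needs 210; the known cells sum to 147, so (1,3) = 63.
Row 3: 78 + 39 + 15 + 51 + ? = 210, so (3,1) = 27.
Column 1 needs 210; the known cells sum to 150, so (4,1) = 60.
Using column 5: 75 + 51 + 9 + 42 + ? → (2,5) = 210 − 177 = 33.
The remaining cell in row 2 is (2,3) = 210 − 204 = 6.
Using row 4: 60 + 21 + 48 + 9 + ? → (4,3) = 210 − 138 = 72.

72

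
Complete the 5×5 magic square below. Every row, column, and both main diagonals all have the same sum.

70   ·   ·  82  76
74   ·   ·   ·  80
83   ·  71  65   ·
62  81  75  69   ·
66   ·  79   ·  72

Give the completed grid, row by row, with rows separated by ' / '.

70 64 63 82 76 / 74 73 67 61 80 / 83 77 71 65 59 / 62 81 75 69 68 / 66 60 79 78 72

Column 1 is already complete: 70 + 74 + 83 + 62 + 66 = 355, so that is the magic constant.
Row 4: 62 + 81 + 75 + 69 + ? = 355, so (4,5) = 68.
Column 5: 76 + 80 + 68 + 72 + ? = 355, so (3,5) = 59.
Main diagonal: 70 + 71 + 69 + 72 + ? = 355, so (2,2) = 73.
Anti-diagonal: 76 + 71 + 81 + 66 + ? = 355, so (2,4) = 61.
The remaining cell in row 2 is (2,3) = 355 − 288 = 67.
Row 3: 83 + 71 + 65 + 59 + ? = 355, so (3,2) = 77.
Column 3: 67 + 71 + 75 + 79 + ? = 355, so (1,3) = 63.
Using column 4: 82 + 61 + 65 + 69 + ? → (5,4) = 355 − 277 = 78.
Row 1 must total 355; the given cells sum to 291, so (1,2) = 64.
From row 5, 355 − (66 + 79 + 78 + 72) gives (5,2) = 60.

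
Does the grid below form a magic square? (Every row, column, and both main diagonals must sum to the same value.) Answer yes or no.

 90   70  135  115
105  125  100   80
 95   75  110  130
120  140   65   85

Yes

Row 1: 90 + 70 + 135 + 115 = 410.
Row 2: 105 + 125 + 100 + 80 = 410.
Row 3: 95 + 75 + 110 + 130 = 410.
Row 4: 120 + 140 + 65 + 85 = 410.
Column 1: 90 + 105 + 95 + 120 = 410.
Column 2: 70 + 125 + 75 + 140 = 410.
Column 3: 135 + 100 + 110 + 65 = 410.
Column 4: 115 + 80 + 130 + 85 = 410.
Main diagonal: 90 + 125 + 110 + 85 = 410.
Anti-diagonal: 115 + 100 + 75 + 120 = 410.
All lines sum to 410.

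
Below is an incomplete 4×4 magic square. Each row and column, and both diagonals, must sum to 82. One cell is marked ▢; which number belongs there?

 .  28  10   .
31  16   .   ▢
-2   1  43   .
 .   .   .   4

Row 3 must total 82; the given cells sum to 42, so (3,4) = 40.
Column 2: 28 + 16 + 1 + ? = 82, so (4,2) = 37.
Main diagonal must total 82; the given cells sum to 63, so (1,1) = 19.
The remaining cell in row 1 is (1,4) = 82 − 57 = 25.
Column 1: 19 + 31 + (-2) + ? = 82, so (4,1) = 34.
From column 4, 82 − (25 + 40 + 4) gives (2,4) = 13.

13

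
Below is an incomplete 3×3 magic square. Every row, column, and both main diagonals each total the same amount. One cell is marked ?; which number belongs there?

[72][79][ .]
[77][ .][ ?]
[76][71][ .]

Column 1 is complete and sums to 225; that is the magic constant.
Row 1 needs 225; the known cells sum to 151, so (1,3) = 74.
The remaining cell in row 3 is (3,3) = 225 − 147 = 78.
Column 2: 79 + 71 + ? = 225, so (2,2) = 75.
From column 3, 225 − (74 + 78) gives (2,3) = 73.

73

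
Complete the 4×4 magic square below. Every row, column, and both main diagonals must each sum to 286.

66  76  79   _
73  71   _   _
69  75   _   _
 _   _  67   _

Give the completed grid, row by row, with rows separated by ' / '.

Row 1 needs 286; the known cells sum to 221, so (1,4) = 65.
Column 1: 66 + 73 + 69 + ? = 286, so (4,1) = 78.
Column 2: 76 + 71 + 75 + ? = 286, so (4,2) = 64.
The remaining cell in anti-diagonal is (2,3) = 286 − 218 = 68.
From row 2, 286 − (73 + 71 + 68) gives (2,4) = 74.
Row 4: 78 + 64 + 67 + ? = 286, so (4,4) = 77.
Using column 3: 79 + 68 + 67 + ? → (3,3) = 286 − 214 = 72.
Column 4 needs 286; the known cells sum to 216, so (3,4) = 70.

66 76 79 65 / 73 71 68 74 / 69 75 72 70 / 78 64 67 77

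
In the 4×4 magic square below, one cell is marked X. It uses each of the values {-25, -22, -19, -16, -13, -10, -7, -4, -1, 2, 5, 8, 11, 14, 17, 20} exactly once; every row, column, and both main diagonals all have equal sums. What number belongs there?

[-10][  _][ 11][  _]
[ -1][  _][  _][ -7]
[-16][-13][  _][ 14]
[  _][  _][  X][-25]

The 16 entries sum to -40, so each line sums to -40/4 = -10.
The remaining cell in row 3 is (3,3) = -10 − (-15) = 5.
Using column 1: -10 + (-1) + (-16) + ? → (4,1) = -10 − (-27) = 17.
Using column 4: -7 + 14 + (-25) + ? → (1,4) = -10 − (-18) = 8.
Using main diagonal: -10 + 5 + (-25) + ? → (2,2) = -10 − (-30) = 20.
Anti-diagonal must total -10; the given cells sum to 12, so (2,3) = -22.
Row 1: -10 + 11 + 8 + ? = -10, so (1,2) = -19.
The remaining cell in column 2 is (4,2) = -10 − (-12) = 2.
Column 3 must total -10; the given cells sum to -6, so (4,3) = -4.

-4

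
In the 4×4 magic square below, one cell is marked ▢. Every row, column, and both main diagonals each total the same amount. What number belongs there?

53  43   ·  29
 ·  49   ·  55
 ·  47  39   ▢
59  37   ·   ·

Column 2 is complete and sums to 176; that is the magic constant.
The remaining cell in row 1 is (1,3) = 176 − 125 = 51.
Main diagonal needs 176; the known cells sum to 141, so (4,4) = 35.
Anti-diagonal: 29 + 47 + 59 + ? = 176, so (2,3) = 41.
Row 2 must total 176; the given cells sum to 145, so (2,1) = 31.
The remaining cell in row 4 is (4,3) = 176 − 131 = 45.
From column 1, 176 − (53 + 31 + 59) gives (3,1) = 33.
Column 4 needs 176; the known cells sum to 119, so (3,4) = 57.

57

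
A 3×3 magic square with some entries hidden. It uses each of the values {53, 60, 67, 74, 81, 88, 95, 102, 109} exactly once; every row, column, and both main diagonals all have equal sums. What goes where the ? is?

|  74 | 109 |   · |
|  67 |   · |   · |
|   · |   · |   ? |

88

The 9 entries sum to 729, so each line sums to 729/3 = 243.
Row 1 needs 243; the known cells sum to 183, so (1,3) = 60.
Column 1: 74 + 67 + ? = 243, so (3,1) = 102.
Anti-diagonal must total 243; the given cells sum to 162, so (2,2) = 81.
Row 2 needs 243; the known cells sum to 148, so (2,3) = 95.
The remaining cell in column 2 is (3,2) = 243 − 190 = 53.
Column 3 needs 243; the known cells sum to 155, so (3,3) = 88.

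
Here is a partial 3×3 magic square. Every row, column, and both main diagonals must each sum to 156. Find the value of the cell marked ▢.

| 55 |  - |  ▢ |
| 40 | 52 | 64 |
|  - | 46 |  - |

43

Column 1: 55 + 40 + ? = 156, so (3,1) = 61.
Column 2 must total 156; the given cells sum to 98, so (1,2) = 58.
From main diagonal, 156 − (55 + 52) gives (3,3) = 49.
Anti-diagonal must total 156; the given cells sum to 113, so (1,3) = 43.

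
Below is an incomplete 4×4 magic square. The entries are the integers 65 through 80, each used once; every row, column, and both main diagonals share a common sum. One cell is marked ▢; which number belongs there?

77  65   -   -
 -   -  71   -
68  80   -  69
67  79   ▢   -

The entries are 65 through 80, which sum to 1160, so each line sums to 1160/4 = 290.
From row 3, 290 − (68 + 80 + 69) gives (3,3) = 73.
The remaining cell in column 1 is (2,1) = 290 − 212 = 78.
Column 2 must total 290; the given cells sum to 224, so (2,2) = 66.
Main diagonal: 77 + 66 + 73 + ? = 290, so (4,4) = 74.
From anti-diagonal, 290 − (71 + 80 + 67) gives (1,4) = 72.
The remaining cell in row 1 is (1,3) = 290 − 214 = 76.
Row 2: 78 + 66 + 71 + ? = 290, so (2,4) = 75.
Row 4: 67 + 79 + 74 + ? = 290, so (4,3) = 70.

70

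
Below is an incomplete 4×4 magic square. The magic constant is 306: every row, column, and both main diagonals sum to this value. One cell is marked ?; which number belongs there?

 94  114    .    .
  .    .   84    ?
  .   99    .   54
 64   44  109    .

Using row 4: 64 + 44 + 109 + ? → (4,4) = 306 − 217 = 89.
Column 2 needs 306; the known cells sum to 257, so (2,2) = 49.
Main diagonal needs 306; the known cells sum to 232, so (3,3) = 74.
Anti-diagonal needs 306; the known cells sum to 247, so (1,4) = 59.
Row 1 must total 306; the given cells sum to 267, so (1,3) = 39.
Row 3: 99 + 74 + 54 + ? = 306, so (3,1) = 79.
From column 1, 306 − (94 + 79 + 64) gives (2,1) = 69.
The remaining cell in column 4 is (2,4) = 306 − 202 = 104.

104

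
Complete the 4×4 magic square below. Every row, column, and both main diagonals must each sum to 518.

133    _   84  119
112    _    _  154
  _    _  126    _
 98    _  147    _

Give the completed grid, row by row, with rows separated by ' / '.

133 182 84 119 / 112 91 161 154 / 175 140 126 77 / 98 105 147 168

Row 1: 133 + 84 + 119 + ? = 518, so (1,2) = 182.
Column 1: 133 + 112 + 98 + ? = 518, so (3,1) = 175.
Using column 3: 84 + 126 + 147 + ? → (2,3) = 518 − 357 = 161.
Anti-diagonal: 119 + 161 + 98 + ? = 518, so (3,2) = 140.
Row 2: 112 + 161 + 154 + ? = 518, so (2,2) = 91.
Using row 3: 175 + 140 + 126 + ? → (3,4) = 518 − 441 = 77.
The remaining cell in column 2 is (4,2) = 518 − 413 = 105.
Column 4: 119 + 154 + 77 + ? = 518, so (4,4) = 168.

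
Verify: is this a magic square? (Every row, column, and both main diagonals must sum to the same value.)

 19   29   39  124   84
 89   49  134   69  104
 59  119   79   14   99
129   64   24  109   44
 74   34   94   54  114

No — column 4 sums to 370 but column 2 sums to 295.

Row 1: 19 + 29 + 39 + 124 + 84 = 295.
Row 2: 89 + 49 + 134 + 69 + 104 = 445.
Row 3: 59 + 119 + 79 + 14 + 99 = 370.
Row 4: 129 + 64 + 24 + 109 + 44 = 370.
Row 5: 74 + 34 + 94 + 54 + 114 = 370.
Column 1: 19 + 89 + 59 + 129 + 74 = 370.
Column 2: 29 + 49 + 119 + 64 + 34 = 295.
Column 3: 39 + 134 + 79 + 24 + 94 = 370.
Column 4: 124 + 69 + 14 + 109 + 54 = 370.
Column 5: 84 + 104 + 99 + 44 + 114 = 445.
Main diagonal: 19 + 49 + 79 + 109 + 114 = 370.
Anti-diagonal: 84 + 69 + 79 + 64 + 74 = 370.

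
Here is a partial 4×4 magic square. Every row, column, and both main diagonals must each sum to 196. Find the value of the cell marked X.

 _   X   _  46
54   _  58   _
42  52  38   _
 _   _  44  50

34

Row 3: 42 + 52 + 38 + ? = 196, so (3,4) = 64.
Using column 3: 58 + 38 + 44 + ? → (1,3) = 196 − 140 = 56.
Column 4 needs 196; the known cells sum to 160, so (2,4) = 36.
Anti-diagonal must total 196; the given cells sum to 156, so (4,1) = 40.
Row 2 needs 196; the known cells sum to 148, so (2,2) = 48.
Using row 4: 40 + 44 + 50 + ? → (4,2) = 196 − 134 = 62.
From column 1, 196 − (54 + 42 + 40) gives (1,1) = 60.
From column 2, 196 − (48 + 52 + 62) gives (1,2) = 34.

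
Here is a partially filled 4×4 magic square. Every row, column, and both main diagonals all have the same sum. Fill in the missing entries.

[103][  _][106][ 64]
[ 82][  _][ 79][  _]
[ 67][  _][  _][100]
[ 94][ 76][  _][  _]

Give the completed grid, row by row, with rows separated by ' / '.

Column 1 is already complete: 103 + 82 + 67 + 94 = 346, so that is the magic constant.
The remaining cell in row 1 is (1,2) = 346 − 273 = 73.
The remaining cell in anti-diagonal is (3,2) = 346 − 237 = 109.
Row 3: 67 + 109 + 100 + ? = 346, so (3,3) = 70.
Column 2 must total 346; the given cells sum to 258, so (2,2) = 88.
The remaining cell in column 3 is (4,3) = 346 − 255 = 91.
From main diagonal, 346 − (103 + 88 + 70) gives (4,4) = 85.
From row 2, 346 − (82 + 88 + 79) gives (2,4) = 97.

103 73 106 64 / 82 88 79 97 / 67 109 70 100 / 94 76 91 85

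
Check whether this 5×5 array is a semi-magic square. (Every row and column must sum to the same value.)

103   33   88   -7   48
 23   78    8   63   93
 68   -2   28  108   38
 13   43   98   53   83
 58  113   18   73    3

Row 1: 103 + 33 + 88 + (-7) + 48 = 265.
Row 2: 23 + 78 + 8 + 63 + 93 = 265.
Row 3: 68 + (-2) + 28 + 108 + 38 = 240.
Row 4: 13 + 43 + 98 + 53 + 83 = 290.
Row 5: 58 + 113 + 18 + 73 + 3 = 265.
Column 1: 103 + 23 + 68 + 13 + 58 = 265.
Column 2: 33 + 78 + (-2) + 43 + 113 = 265.
Column 3: 88 + 8 + 28 + 98 + 18 = 240.
Column 4: -7 + 63 + 108 + 53 + 73 = 290.
Column 5: 48 + 93 + 38 + 83 + 3 = 265.

No — row 4 sums to 290 but row 1 sums to 265.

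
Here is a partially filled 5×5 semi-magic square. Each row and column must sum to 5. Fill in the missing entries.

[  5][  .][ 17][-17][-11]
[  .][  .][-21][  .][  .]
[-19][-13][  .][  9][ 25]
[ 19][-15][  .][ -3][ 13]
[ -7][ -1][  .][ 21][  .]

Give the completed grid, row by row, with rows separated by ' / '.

5 11 17 -17 -11 / 7 23 -21 -5 1 / -19 -13 3 9 25 / 19 -15 -9 -3 13 / -7 -1 15 21 -23

Using row 1: 5 + 17 + (-17) + (-11) + ? → (1,2) = 5 − (-6) = 11.
Using row 3: -19 + (-13) + 9 + 25 + ? → (3,3) = 5 − 2 = 3.
Row 4 must total 5; the given cells sum to 14, so (4,3) = -9.
Column 1: 5 + (-19) + 19 + (-7) + ? = 5, so (2,1) = 7.
Column 2 must total 5; the given cells sum to -18, so (2,2) = 23.
Column 3 must total 5; the given cells sum to -10, so (5,3) = 15.
From column 4, 5 − (-17 + 9 + (-3) + 21) gives (2,4) = -5.
Row 2 must total 5; the given cells sum to 4, so (2,5) = 1.
Row 5: -7 + (-1) + 15 + 21 + ? = 5, so (5,5) = -23.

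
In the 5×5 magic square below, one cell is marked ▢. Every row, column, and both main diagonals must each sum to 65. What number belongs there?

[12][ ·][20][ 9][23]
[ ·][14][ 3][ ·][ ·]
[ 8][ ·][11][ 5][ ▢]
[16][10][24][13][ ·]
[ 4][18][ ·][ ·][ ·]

The remaining cell in row 1 is (1,2) = 65 − 64 = 1.
Row 4: 16 + 10 + 24 + 13 + ? = 65, so (4,5) = 2.
Column 1 needs 65; the known cells sum to 40, so (2,1) = 25.
The remaining cell in column 2 is (3,2) = 65 − 43 = 22.
Using column 3: 20 + 3 + 11 + 24 + ? → (5,3) = 65 − 58 = 7.
Main diagonal needs 65; the known cells sum to 50, so (5,5) = 15.
The remaining cell in anti-diagonal is (2,4) = 65 − 48 = 17.
Using row 2: 25 + 14 + 3 + 17 + ? → (2,5) = 65 − 59 = 6.
Row 3: 8 + 22 + 11 + 5 + ? = 65, so (3,5) = 19.

19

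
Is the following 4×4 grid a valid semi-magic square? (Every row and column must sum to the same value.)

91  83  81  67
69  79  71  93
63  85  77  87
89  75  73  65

No — column 3 sums to 302 but row 3 sums to 312.

Row 1: 91 + 83 + 81 + 67 = 322.
Row 2: 69 + 79 + 71 + 93 = 312.
Row 3: 63 + 85 + 77 + 87 = 312.
Row 4: 89 + 75 + 73 + 65 = 302.
Column 1: 91 + 69 + 63 + 89 = 312.
Column 2: 83 + 79 + 85 + 75 = 322.
Column 3: 81 + 71 + 77 + 73 = 302.
Column 4: 67 + 93 + 87 + 65 = 312.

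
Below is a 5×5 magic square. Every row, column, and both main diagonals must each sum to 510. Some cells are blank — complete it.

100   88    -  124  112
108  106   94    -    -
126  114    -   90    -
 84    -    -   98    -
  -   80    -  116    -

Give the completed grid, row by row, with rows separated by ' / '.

100 88 86 124 112 / 108 106 94 82 120 / 126 114 102 90 78 / 84 122 110 98 96 / 92 80 118 116 104

Row 1: 100 + 88 + 124 + 112 + ? = 510, so (1,3) = 86.
From column 1, 510 − (100 + 108 + 126 + 84) gives (5,1) = 92.
Column 2 needs 510; the known cells sum to 388, so (4,2) = 122.
Column 4 must total 510; the given cells sum to 428, so (2,4) = 82.
From anti-diagonal, 510 − (112 + 82 + 122 + 92) gives (3,3) = 102.
Row 2 needs 510; the known cells sum to 390, so (2,5) = 120.
From row 3, 510 − (126 + 114 + 102 + 90) gives (3,5) = 78.
From main diagonal, 510 − (100 + 106 + 102 + 98) gives (5,5) = 104.
The remaining cell in row 5 is (5,3) = 510 − 392 = 118.
Column 3 needs 510; the known cells sum to 400, so (4,3) = 110.
The remaining cell in column 5 is (4,5) = 510 − 414 = 96.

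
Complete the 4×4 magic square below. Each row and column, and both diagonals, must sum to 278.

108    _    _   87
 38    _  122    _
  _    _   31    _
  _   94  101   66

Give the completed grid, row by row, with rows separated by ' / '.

108 59 24 87 / 38 73 122 45 / 115 52 31 80 / 17 94 101 66

Row 4 needs 278; the known cells sum to 261, so (4,1) = 17.
Column 1 must total 278; the given cells sum to 163, so (3,1) = 115.
Using column 3: 122 + 31 + 101 + ? → (1,3) = 278 − 254 = 24.
From main diagonal, 278 − (108 + 31 + 66) gives (2,2) = 73.
Using anti-diagonal: 87 + 122 + 17 + ? → (3,2) = 278 − 226 = 52.
From row 1, 278 − (108 + 24 + 87) gives (1,2) = 59.
Row 2 needs 278; the known cells sum to 233, so (2,4) = 45.
From row 3, 278 − (115 + 52 + 31) gives (3,4) = 80.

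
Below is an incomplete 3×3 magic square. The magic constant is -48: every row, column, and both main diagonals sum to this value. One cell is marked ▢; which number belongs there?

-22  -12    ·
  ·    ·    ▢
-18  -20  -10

-24

Row 1: -22 + (-12) + ? = -48, so (1,3) = -14.
Using column 1: -22 + (-18) + ? → (2,1) = -48 − (-40) = -8.
The remaining cell in column 2 is (2,2) = -48 − (-32) = -16.
From column 3, -48 − (-14 + (-10)) gives (2,3) = -24.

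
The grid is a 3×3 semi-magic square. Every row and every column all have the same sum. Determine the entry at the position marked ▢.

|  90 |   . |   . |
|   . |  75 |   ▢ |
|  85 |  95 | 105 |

Row 3 is complete and sums to 285; that is the magic constant.
The remaining cell in column 1 is (2,1) = 285 − 175 = 110.
Column 2 must total 285; the given cells sum to 170, so (1,2) = 115.
Row 1 must total 285; the given cells sum to 205, so (1,3) = 80.
Row 2 needs 285; the known cells sum to 185, so (2,3) = 100.

100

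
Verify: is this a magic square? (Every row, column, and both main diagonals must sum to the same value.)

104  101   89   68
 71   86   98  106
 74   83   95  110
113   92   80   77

Row 1: 104 + 101 + 89 + 68 = 362.
Row 2: 71 + 86 + 98 + 106 = 361.
Row 3: 74 + 83 + 95 + 110 = 362.
Row 4: 113 + 92 + 80 + 77 = 362.
Column 1: 104 + 71 + 74 + 113 = 362.
Column 2: 101 + 86 + 83 + 92 = 362.
Column 3: 89 + 98 + 95 + 80 = 362.
Column 4: 68 + 106 + 110 + 77 = 361.
Main diagonal: 104 + 86 + 95 + 77 = 362.
Anti-diagonal: 68 + 98 + 83 + 113 = 362.

No — anti-diagonal sums to 362 but row 2 sums to 361.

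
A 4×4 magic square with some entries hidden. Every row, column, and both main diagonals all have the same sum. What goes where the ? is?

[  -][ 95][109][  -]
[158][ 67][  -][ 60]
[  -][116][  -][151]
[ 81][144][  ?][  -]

Column 2 is complete and sums to 422; that is the magic constant.
Row 2 must total 422; the given cells sum to 285, so (2,3) = 137.
Anti-diagonal: 137 + 116 + 81 + ? = 422, so (1,4) = 88.
From row 1, 422 − (95 + 109 + 88) gives (1,1) = 130.
The remaining cell in column 1 is (3,1) = 422 − 369 = 53.
The remaining cell in column 4 is (4,4) = 422 − 299 = 123.
Main diagonal must total 422; the given cells sum to 320, so (3,3) = 102.
The remaining cell in row 4 is (4,3) = 422 − 348 = 74.

74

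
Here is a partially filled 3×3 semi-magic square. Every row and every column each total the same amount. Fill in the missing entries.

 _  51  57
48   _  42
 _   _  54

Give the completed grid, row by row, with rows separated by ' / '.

Column 3 is already complete: 57 + 42 + 54 = 153, so that is the magic constant.
Row 1 needs 153; the known cells sum to 108, so (1,1) = 45.
Row 2 needs 153; the known cells sum to 90, so (2,2) = 63.
Column 1: 45 + 48 + ? = 153, so (3,1) = 60.
Column 2 needs 153; the known cells sum to 114, so (3,2) = 39.

45 51 57 / 48 63 42 / 60 39 54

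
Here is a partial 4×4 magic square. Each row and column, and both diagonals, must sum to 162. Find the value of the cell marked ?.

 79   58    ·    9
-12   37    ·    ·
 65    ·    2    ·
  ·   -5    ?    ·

Row 1 must total 162; the given cells sum to 146, so (1,3) = 16.
Column 1 needs 162; the known cells sum to 132, so (4,1) = 30.
Column 2: 58 + 37 + (-5) + ? = 162, so (3,2) = 72.
Using main diagonal: 79 + 37 + 2 + ? → (4,4) = 162 − 118 = 44.
The remaining cell in anti-diagonal is (2,3) = 162 − 111 = 51.
Using row 2: -12 + 37 + 51 + ? → (2,4) = 162 − 76 = 86.
Using row 3: 65 + 72 + 2 + ? → (3,4) = 162 − 139 = 23.
The remaining cell in row 4 is (4,3) = 162 − 69 = 93.

93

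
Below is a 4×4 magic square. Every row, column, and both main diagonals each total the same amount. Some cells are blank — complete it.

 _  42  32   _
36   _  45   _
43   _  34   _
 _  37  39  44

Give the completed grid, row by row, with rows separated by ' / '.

41 42 32 35 / 36 31 45 38 / 43 40 34 33 / 30 37 39 44

Column 3 is already complete: 32 + 45 + 34 + 39 = 150, so that is the magic constant.
Using row 4: 37 + 39 + 44 + ? → (4,1) = 150 − 120 = 30.
Column 1 needs 150; the known cells sum to 109, so (1,1) = 41.
The remaining cell in main diagonal is (2,2) = 150 − 119 = 31.
Using row 1: 41 + 42 + 32 + ? → (1,4) = 150 − 115 = 35.
From row 2, 150 − (36 + 31 + 45) gives (2,4) = 38.
From column 2, 150 − (42 + 31 + 37) gives (3,2) = 40.
Column 4 needs 150; the known cells sum to 117, so (3,4) = 33.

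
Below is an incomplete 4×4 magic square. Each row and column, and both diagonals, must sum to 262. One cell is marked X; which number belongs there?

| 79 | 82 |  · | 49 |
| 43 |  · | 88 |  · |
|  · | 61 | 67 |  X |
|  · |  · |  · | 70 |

Row 1 must total 262; the given cells sum to 210, so (1,3) = 52.
Column 3 needs 262; the known cells sum to 207, so (4,3) = 55.
Main diagonal must total 262; the given cells sum to 216, so (2,2) = 46.
From anti-diagonal, 262 − (49 + 88 + 61) gives (4,1) = 64.
The remaining cell in row 2 is (2,4) = 262 − 177 = 85.
Row 4: 64 + 55 + 70 + ? = 262, so (4,2) = 73.
Column 1 must total 262; the given cells sum to 186, so (3,1) = 76.
Column 4 must total 262; the given cells sum to 204, so (3,4) = 58.

58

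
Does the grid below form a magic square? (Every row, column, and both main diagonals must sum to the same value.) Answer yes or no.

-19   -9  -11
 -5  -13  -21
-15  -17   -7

Yes

Row 1: -19 + (-9) + (-11) = -39.
Row 2: -5 + (-13) + (-21) = -39.
Row 3: -15 + (-17) + (-7) = -39.
Column 1: -19 + (-5) + (-15) = -39.
Column 2: -9 + (-13) + (-17) = -39.
Column 3: -11 + (-21) + (-7) = -39.
Main diagonal: -19 + (-13) + (-7) = -39.
Anti-diagonal: -11 + (-13) + (-15) = -39.
All lines sum to -39.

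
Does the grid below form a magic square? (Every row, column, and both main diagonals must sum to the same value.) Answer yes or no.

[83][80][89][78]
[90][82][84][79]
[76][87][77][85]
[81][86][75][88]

Row 1: 83 + 80 + 89 + 78 = 330.
Row 2: 90 + 82 + 84 + 79 = 335.
Row 3: 76 + 87 + 77 + 85 = 325.
Row 4: 81 + 86 + 75 + 88 = 330.
Column 1: 83 + 90 + 76 + 81 = 330.
Column 2: 80 + 82 + 87 + 86 = 335.
Column 3: 89 + 84 + 77 + 75 = 325.
Column 4: 78 + 79 + 85 + 88 = 330.
Main diagonal: 83 + 82 + 77 + 88 = 330.
Anti-diagonal: 78 + 84 + 87 + 81 = 330.

No — column 2 sums to 335 but column 4 sums to 330.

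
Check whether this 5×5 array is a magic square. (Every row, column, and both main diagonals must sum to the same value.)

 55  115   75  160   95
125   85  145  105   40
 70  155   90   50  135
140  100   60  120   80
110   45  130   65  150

Yes

Row 1: 55 + 115 + 75 + 160 + 95 = 500.
Row 2: 125 + 85 + 145 + 105 + 40 = 500.
Row 3: 70 + 155 + 90 + 50 + 135 = 500.
Row 4: 140 + 100 + 60 + 120 + 80 = 500.
Row 5: 110 + 45 + 130 + 65 + 150 = 500.
Column 1: 55 + 125 + 70 + 140 + 110 = 500.
Column 2: 115 + 85 + 155 + 100 + 45 = 500.
Column 3: 75 + 145 + 90 + 60 + 130 = 500.
Column 4: 160 + 105 + 50 + 120 + 65 = 500.
Column 5: 95 + 40 + 135 + 80 + 150 = 500.
Main diagonal: 55 + 85 + 90 + 120 + 150 = 500.
Anti-diagonal: 95 + 105 + 90 + 100 + 110 = 500.
All lines sum to 500.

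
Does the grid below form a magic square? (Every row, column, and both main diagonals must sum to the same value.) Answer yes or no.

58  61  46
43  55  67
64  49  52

Row 1: 58 + 61 + 46 = 165.
Row 2: 43 + 55 + 67 = 165.
Row 3: 64 + 49 + 52 = 165.
Column 1: 58 + 43 + 64 = 165.
Column 2: 61 + 55 + 49 = 165.
Column 3: 46 + 67 + 52 = 165.
Main diagonal: 58 + 55 + 52 = 165.
Anti-diagonal: 46 + 55 + 64 = 165.
All lines sum to 165.

Yes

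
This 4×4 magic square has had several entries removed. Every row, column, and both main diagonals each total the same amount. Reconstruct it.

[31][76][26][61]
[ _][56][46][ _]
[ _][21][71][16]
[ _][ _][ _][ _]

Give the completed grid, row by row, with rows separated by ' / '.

31 76 26 61 / 11 56 46 81 / 86 21 71 16 / 66 41 51 36

Row 1 is already complete: 31 + 76 + 26 + 61 = 194, so that is the magic constant.
Row 3 must total 194; the given cells sum to 108, so (3,1) = 86.
Using column 2: 76 + 56 + 21 + ? → (4,2) = 194 − 153 = 41.
The remaining cell in column 3 is (4,3) = 194 − 143 = 51.
From main diagonal, 194 − (31 + 56 + 71) gives (4,4) = 36.
Anti-diagonal: 61 + 46 + 21 + ? = 194, so (4,1) = 66.
Column 1 needs 194; the known cells sum to 183, so (2,1) = 11.
Column 4: 61 + 16 + 36 + ? = 194, so (2,4) = 81.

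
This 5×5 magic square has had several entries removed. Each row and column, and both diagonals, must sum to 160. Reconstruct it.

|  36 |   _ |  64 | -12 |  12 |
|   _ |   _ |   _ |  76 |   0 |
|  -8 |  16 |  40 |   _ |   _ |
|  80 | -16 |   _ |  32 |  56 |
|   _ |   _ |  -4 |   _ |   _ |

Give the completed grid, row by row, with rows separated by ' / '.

36 60 64 -12 12 / 4 28 52 76 0 / -8 16 40 44 68 / 80 -16 8 32 56 / 48 72 -4 20 24

Row 1 must total 160; the given cells sum to 100, so (1,2) = 60.
Row 4 must total 160; the given cells sum to 152, so (4,3) = 8.
Column 3: 64 + 40 + 8 + (-4) + ? = 160, so (2,3) = 52.
Anti-diagonal: 12 + 76 + 40 + (-16) + ? = 160, so (5,1) = 48.
Column 1 needs 160; the known cells sum to 156, so (2,1) = 4.
Row 2: 4 + 52 + 76 + 0 + ? = 160, so (2,2) = 28.
Column 2 must total 160; the given cells sum to 88, so (5,2) = 72.
From main diagonal, 160 − (36 + 28 + 40 + 32) gives (5,5) = 24.
The remaining cell in row 5 is (5,4) = 160 − 140 = 20.
Using column 4: -12 + 76 + 32 + 20 + ? → (3,4) = 160 − 116 = 44.
Column 5 must total 160; the given cells sum to 92, so (3,5) = 68.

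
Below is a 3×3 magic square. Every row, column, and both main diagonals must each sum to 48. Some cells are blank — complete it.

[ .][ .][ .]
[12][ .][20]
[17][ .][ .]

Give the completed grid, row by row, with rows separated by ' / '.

Row 2 must total 48; the given cells sum to 32, so (2,2) = 16.
Column 1 must total 48; the given cells sum to 29, so (1,1) = 19.
Main diagonal: 19 + 16 + ? = 48, so (3,3) = 13.
Anti-diagonal: 16 + 17 + ? = 48, so (1,3) = 15.
Row 1 must total 48; the given cells sum to 34, so (1,2) = 14.
Row 3: 17 + 13 + ? = 48, so (3,2) = 18.

19 14 15 / 12 16 20 / 17 18 13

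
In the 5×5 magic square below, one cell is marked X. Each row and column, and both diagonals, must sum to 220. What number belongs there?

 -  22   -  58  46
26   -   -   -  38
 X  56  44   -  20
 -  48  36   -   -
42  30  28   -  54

Row 5: 42 + 30 + 28 + 54 + ? = 220, so (5,4) = 66.
Using column 2: 22 + 56 + 48 + 30 + ? → (2,2) = 220 − 156 = 64.
Column 5: 46 + 38 + 20 + 54 + ? = 220, so (4,5) = 62.
Anti-diagonal: 46 + 44 + 48 + 42 + ? = 220, so (2,4) = 40.
From row 2, 220 − (26 + 64 + 40 + 38) gives (2,3) = 52.
From column 3, 220 − (52 + 44 + 36 + 28) gives (1,3) = 60.
Row 1: 22 + 60 + 58 + 46 + ? = 220, so (1,1) = 34.
The remaining cell in main diagonal is (4,4) = 220 − 196 = 24.
From row 4, 220 − (48 + 36 + 24 + 62) gives (4,1) = 50.
The remaining cell in column 1 is (3,1) = 220 − 152 = 68.

68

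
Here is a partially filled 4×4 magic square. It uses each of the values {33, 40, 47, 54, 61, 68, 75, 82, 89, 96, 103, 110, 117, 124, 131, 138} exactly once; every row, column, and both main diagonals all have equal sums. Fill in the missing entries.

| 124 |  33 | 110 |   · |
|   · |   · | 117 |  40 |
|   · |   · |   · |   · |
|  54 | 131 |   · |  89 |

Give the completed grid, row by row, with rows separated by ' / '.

The 16 entries sum to 1368, so each line sums to 1368/4 = 342.
Row 1 must total 342; the given cells sum to 267, so (1,4) = 75.
From row 4, 342 − (54 + 131 + 89) gives (4,3) = 68.
Column 3 must total 342; the given cells sum to 295, so (3,3) = 47.
Column 4: 75 + 40 + 89 + ? = 342, so (3,4) = 138.
Using main diagonal: 124 + 47 + 89 + ? → (2,2) = 342 − 260 = 82.
Anti-diagonal needs 342; the known cells sum to 246, so (3,2) = 96.
Using row 2: 82 + 117 + 40 + ? → (2,1) = 342 − 239 = 103.
From row 3, 342 − (96 + 47 + 138) gives (3,1) = 61.

124 33 110 75 / 103 82 117 40 / 61 96 47 138 / 54 131 68 89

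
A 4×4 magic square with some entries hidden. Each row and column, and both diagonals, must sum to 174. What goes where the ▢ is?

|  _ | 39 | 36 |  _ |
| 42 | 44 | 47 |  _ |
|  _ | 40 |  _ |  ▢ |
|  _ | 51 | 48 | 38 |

45

From row 2, 174 − (42 + 44 + 47) gives (2,4) = 41.
The remaining cell in row 4 is (4,1) = 174 − 137 = 37.
The remaining cell in column 3 is (3,3) = 174 − 131 = 43.
Main diagonal needs 174; the known cells sum to 125, so (1,1) = 49.
Anti-diagonal: 47 + 40 + 37 + ? = 174, so (1,4) = 50.
Column 1 needs 174; the known cells sum to 128, so (3,1) = 46.
The remaining cell in column 4 is (3,4) = 174 − 129 = 45.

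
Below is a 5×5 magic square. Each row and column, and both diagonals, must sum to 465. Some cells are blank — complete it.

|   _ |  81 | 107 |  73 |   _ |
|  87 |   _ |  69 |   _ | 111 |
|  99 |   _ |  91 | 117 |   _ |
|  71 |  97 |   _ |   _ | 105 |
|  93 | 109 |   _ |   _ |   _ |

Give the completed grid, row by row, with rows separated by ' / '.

115 81 107 73 89 / 87 103 69 95 111 / 99 75 91 117 83 / 71 97 113 79 105 / 93 109 85 101 77

The remaining cell in column 1 is (1,1) = 465 − 350 = 115.
Row 1: 115 + 81 + 107 + 73 + ? = 465, so (1,5) = 89.
Anti-diagonal needs 465; the known cells sum to 370, so (2,4) = 95.
Using row 2: 87 + 69 + 95 + 111 + ? → (2,2) = 465 − 362 = 103.
Column 2 needs 465; the known cells sum to 390, so (3,2) = 75.
The remaining cell in row 3 is (3,5) = 465 − 382 = 83.
From column 5, 465 − (89 + 111 + 83 + 105) gives (5,5) = 77.
From main diagonal, 465 − (115 + 103 + 91 + 77) gives (4,4) = 79.
Using row 4: 71 + 97 + 79 + 105 + ? → (4,3) = 465 − 352 = 113.
Column 3 needs 465; the known cells sum to 380, so (5,3) = 85.
Column 4: 73 + 95 + 117 + 79 + ? = 465, so (5,4) = 101.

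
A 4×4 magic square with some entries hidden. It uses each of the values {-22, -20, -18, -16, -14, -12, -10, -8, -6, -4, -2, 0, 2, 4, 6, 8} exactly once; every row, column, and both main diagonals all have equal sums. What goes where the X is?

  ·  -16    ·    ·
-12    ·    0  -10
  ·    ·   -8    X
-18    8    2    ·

The 16 entries sum to -112, so each line sums to -112/4 = -28.
Row 2 needs -28; the known cells sum to -22, so (2,2) = -6.
The remaining cell in row 4 is (4,4) = -28 − (-8) = -20.
Column 2: -16 + (-6) + 8 + ? = -28, so (3,2) = -14.
From column 3, -28 − (0 + (-8) + 2) gives (1,3) = -22.
Main diagonal needs -28; the known cells sum to -34, so (1,1) = 6.
Anti-diagonal must total -28; the given cells sum to -32, so (1,4) = 4.
Column 1: 6 + (-12) + (-18) + ? = -28, so (3,1) = -4.
Using column 4: 4 + (-10) + (-20) + ? → (3,4) = -28 − (-26) = -2.

-2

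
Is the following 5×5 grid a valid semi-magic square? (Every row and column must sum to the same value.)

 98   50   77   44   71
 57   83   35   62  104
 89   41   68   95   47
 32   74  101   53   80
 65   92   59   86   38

No — row 2 sums to 341 but row 5 sums to 340.

Row 1: 98 + 50 + 77 + 44 + 71 = 340.
Row 2: 57 + 83 + 35 + 62 + 104 = 341.
Row 3: 89 + 41 + 68 + 95 + 47 = 340.
Row 4: 32 + 74 + 101 + 53 + 80 = 340.
Row 5: 65 + 92 + 59 + 86 + 38 = 340.
Column 1: 98 + 57 + 89 + 32 + 65 = 341.
Column 2: 50 + 83 + 41 + 74 + 92 = 340.
Column 3: 77 + 35 + 68 + 101 + 59 = 340.
Column 4: 44 + 62 + 95 + 53 + 86 = 340.
Column 5: 71 + 104 + 47 + 80 + 38 = 340.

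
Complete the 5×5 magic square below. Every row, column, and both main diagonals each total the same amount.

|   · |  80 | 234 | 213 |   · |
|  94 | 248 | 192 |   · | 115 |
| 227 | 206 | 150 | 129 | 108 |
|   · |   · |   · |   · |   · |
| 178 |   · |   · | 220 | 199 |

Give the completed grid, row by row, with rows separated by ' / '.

Row 3 is already complete: 227 + 206 + 150 + 129 + 108 = 820, so that is the magic constant.
Row 2 must total 820; the given cells sum to 649, so (2,4) = 171.
Column 4 must total 820; the given cells sum to 733, so (4,4) = 87.
Using main diagonal: 248 + 150 + 87 + 199 + ? → (1,1) = 820 − 684 = 136.
Using row 1: 136 + 80 + 234 + 213 + ? → (1,5) = 820 − 663 = 157.
The remaining cell in column 1 is (4,1) = 820 − 635 = 185.
Column 5: 157 + 115 + 108 + 199 + ? = 820, so (4,5) = 241.
From anti-diagonal, 820 − (157 + 171 + 150 + 178) gives (4,2) = 164.
Row 4 needs 820; the known cells sum to 677, so (4,3) = 143.
From column 2, 820 − (80 + 248 + 206 + 164) gives (5,2) = 122.
Column 3 must total 820; the given cells sum to 719, so (5,3) = 101.

136 80 234 213 157 / 94 248 192 171 115 / 227 206 150 129 108 / 185 164 143 87 241 / 178 122 101 220 199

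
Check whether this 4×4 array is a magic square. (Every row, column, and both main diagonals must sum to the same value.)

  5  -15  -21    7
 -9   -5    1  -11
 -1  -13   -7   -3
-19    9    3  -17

Yes

Row 1: 5 + (-15) + (-21) + 7 = -24.
Row 2: -9 + (-5) + 1 + (-11) = -24.
Row 3: -1 + (-13) + (-7) + (-3) = -24.
Row 4: -19 + 9 + 3 + (-17) = -24.
Column 1: 5 + (-9) + (-1) + (-19) = -24.
Column 2: -15 + (-5) + (-13) + 9 = -24.
Column 3: -21 + 1 + (-7) + 3 = -24.
Column 4: 7 + (-11) + (-3) + (-17) = -24.
Main diagonal: 5 + (-5) + (-7) + (-17) = -24.
Anti-diagonal: 7 + 1 + (-13) + (-19) = -24.
All lines sum to -24.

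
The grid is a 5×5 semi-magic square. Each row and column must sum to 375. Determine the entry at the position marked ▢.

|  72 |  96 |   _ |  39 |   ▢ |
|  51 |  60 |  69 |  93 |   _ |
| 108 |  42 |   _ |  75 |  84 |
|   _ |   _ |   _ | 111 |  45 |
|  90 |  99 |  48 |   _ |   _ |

The remaining cell in row 2 is (2,5) = 375 − 273 = 102.
Row 3 must total 375; the given cells sum to 309, so (3,3) = 66.
Column 1 must total 375; the given cells sum to 321, so (4,1) = 54.
The remaining cell in column 2 is (4,2) = 375 − 297 = 78.
The remaining cell in column 4 is (5,4) = 375 − 318 = 57.
Row 4: 54 + 78 + 111 + 45 + ? = 375, so (4,3) = 87.
The remaining cell in row 5 is (5,5) = 375 − 294 = 81.
From column 3, 375 − (69 + 66 + 87 + 48) gives (1,3) = 105.
Column 5 must total 375; the given cells sum to 312, so (1,5) = 63.

63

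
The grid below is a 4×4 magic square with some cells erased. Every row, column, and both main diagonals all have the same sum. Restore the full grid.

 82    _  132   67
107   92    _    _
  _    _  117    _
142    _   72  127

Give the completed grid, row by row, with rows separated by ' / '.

82 137 132 67 / 107 92 97 122 / 87 112 117 102 / 142 77 72 127

Main diagonal is already complete: 82 + 92 + 117 + 127 = 418, so that is the magic constant.
From row 1, 418 − (82 + 132 + 67) gives (1,2) = 137.
Row 4 must total 418; the given cells sum to 341, so (4,2) = 77.
The remaining cell in column 1 is (3,1) = 418 − 331 = 87.
Column 2 must total 418; the given cells sum to 306, so (3,2) = 112.
Column 3 needs 418; the known cells sum to 321, so (2,3) = 97.
From row 2, 418 − (107 + 92 + 97) gives (2,4) = 122.
The remaining cell in row 3 is (3,4) = 418 − 316 = 102.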